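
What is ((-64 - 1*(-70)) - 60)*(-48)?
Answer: 2592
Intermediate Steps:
((-64 - 1*(-70)) - 60)*(-48) = ((-64 + 70) - 60)*(-48) = (6 - 60)*(-48) = -54*(-48) = 2592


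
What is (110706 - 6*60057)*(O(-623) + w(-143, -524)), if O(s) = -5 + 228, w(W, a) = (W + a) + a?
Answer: 241647648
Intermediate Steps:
w(W, a) = W + 2*a
O(s) = 223
(110706 - 6*60057)*(O(-623) + w(-143, -524)) = (110706 - 6*60057)*(223 + (-143 + 2*(-524))) = (110706 - 360342)*(223 + (-143 - 1048)) = -249636*(223 - 1191) = -249636*(-968) = 241647648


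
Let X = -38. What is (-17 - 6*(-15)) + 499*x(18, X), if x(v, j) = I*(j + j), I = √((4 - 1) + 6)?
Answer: -113699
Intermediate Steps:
I = 3 (I = √(3 + 6) = √9 = 3)
x(v, j) = 6*j (x(v, j) = 3*(j + j) = 3*(2*j) = 6*j)
(-17 - 6*(-15)) + 499*x(18, X) = (-17 - 6*(-15)) + 499*(6*(-38)) = (-17 + 90) + 499*(-228) = 73 - 113772 = -113699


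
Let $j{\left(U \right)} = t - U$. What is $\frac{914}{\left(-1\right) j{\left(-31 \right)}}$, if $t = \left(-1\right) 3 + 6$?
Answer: $- \frac{457}{17} \approx -26.882$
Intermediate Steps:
$t = 3$ ($t = -3 + 6 = 3$)
$j{\left(U \right)} = 3 - U$
$\frac{914}{\left(-1\right) j{\left(-31 \right)}} = \frac{914}{\left(-1\right) \left(3 - -31\right)} = \frac{914}{\left(-1\right) \left(3 + 31\right)} = \frac{914}{\left(-1\right) 34} = \frac{914}{-34} = 914 \left(- \frac{1}{34}\right) = - \frac{457}{17}$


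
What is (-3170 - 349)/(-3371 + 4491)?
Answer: -3519/1120 ≈ -3.1420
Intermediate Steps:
(-3170 - 349)/(-3371 + 4491) = -3519/1120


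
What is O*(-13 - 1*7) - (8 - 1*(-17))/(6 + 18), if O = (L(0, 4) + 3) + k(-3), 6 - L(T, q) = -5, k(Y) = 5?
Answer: -9145/24 ≈ -381.04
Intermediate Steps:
L(T, q) = 11 (L(T, q) = 6 - 1*(-5) = 6 + 5 = 11)
O = 19 (O = (11 + 3) + 5 = 14 + 5 = 19)
O*(-13 - 1*7) - (8 - 1*(-17))/(6 + 18) = 19*(-13 - 1*7) - (8 - 1*(-17))/(6 + 18) = 19*(-13 - 7) - (8 + 17)/24 = 19*(-20) - 25/24 = -380 - 1*25/24 = -380 - 25/24 = -9145/24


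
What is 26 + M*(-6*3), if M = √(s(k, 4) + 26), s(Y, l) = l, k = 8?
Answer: 26 - 18*√30 ≈ -72.590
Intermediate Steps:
M = √30 (M = √(4 + 26) = √30 ≈ 5.4772)
26 + M*(-6*3) = 26 + √30*(-6*3) = 26 + √30*(-18) = 26 - 18*√30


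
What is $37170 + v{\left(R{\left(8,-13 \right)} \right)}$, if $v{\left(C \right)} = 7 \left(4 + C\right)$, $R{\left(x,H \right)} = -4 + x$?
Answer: $37226$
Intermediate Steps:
$v{\left(C \right)} = 28 + 7 C$
$37170 + v{\left(R{\left(8,-13 \right)} \right)} = 37170 + \left(28 + 7 \left(-4 + 8\right)\right) = 37170 + \left(28 + 7 \cdot 4\right) = 37170 + \left(28 + 28\right) = 37170 + 56 = 37226$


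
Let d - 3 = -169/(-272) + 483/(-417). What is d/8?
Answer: 93123/302464 ≈ 0.30788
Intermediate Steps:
d = 93123/37808 (d = 3 + (-169/(-272) + 483/(-417)) = 3 + (-169*(-1/272) + 483*(-1/417)) = 3 + (169/272 - 161/139) = 3 - 20301/37808 = 93123/37808 ≈ 2.4631)
d/8 = (93123/37808)/8 = (⅛)*(93123/37808) = 93123/302464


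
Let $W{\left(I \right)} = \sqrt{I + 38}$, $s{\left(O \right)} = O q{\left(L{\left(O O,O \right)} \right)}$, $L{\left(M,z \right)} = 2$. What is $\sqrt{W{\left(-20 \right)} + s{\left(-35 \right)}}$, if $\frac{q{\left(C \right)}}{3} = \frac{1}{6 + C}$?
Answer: $\frac{\sqrt{-210 + 48 \sqrt{2}}}{4} \approx 2.9803 i$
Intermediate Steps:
$q{\left(C \right)} = \frac{3}{6 + C}$
$s{\left(O \right)} = \frac{3 O}{8}$ ($s{\left(O \right)} = O \frac{3}{6 + 2} = O \frac{3}{8} = \frac{3 O}{8}$)
$W{\left(I \right)} = \sqrt{38 + I}$
$\sqrt{W{\left(-20 \right)} + s{\left(-35 \right)}} = \sqrt{\sqrt{38 - 20} + \frac{3}{8} \left(-35\right)} = \sqrt{\sqrt{18} - \frac{105}{8}} = \sqrt{3 \sqrt{2} - \frac{105}{8}} = \sqrt{- \frac{105}{8} + 3 \sqrt{2}}$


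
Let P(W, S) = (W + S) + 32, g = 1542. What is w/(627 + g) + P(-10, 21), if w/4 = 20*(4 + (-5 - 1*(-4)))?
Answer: 31169/723 ≈ 43.111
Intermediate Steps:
P(W, S) = 32 + S + W (P(W, S) = (S + W) + 32 = 32 + S + W)
w = 240 (w = 4*(20*(4 + (-5 - 1*(-4)))) = 4*(20*(4 + (-5 + 4))) = 4*(20*(4 - 1)) = 4*(20*3) = 4*60 = 240)
w/(627 + g) + P(-10, 21) = 240/(627 + 1542) + (32 + 21 - 10) = 240/2169 + 43 = 240*(1/2169) + 43 = 80/723 + 43 = 31169/723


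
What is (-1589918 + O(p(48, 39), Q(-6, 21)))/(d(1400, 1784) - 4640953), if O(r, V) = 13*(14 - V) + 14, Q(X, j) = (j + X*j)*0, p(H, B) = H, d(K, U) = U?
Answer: 1589722/4639169 ≈ 0.34267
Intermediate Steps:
Q(X, j) = 0
O(r, V) = 196 - 13*V (O(r, V) = (182 - 13*V) + 14 = 196 - 13*V)
(-1589918 + O(p(48, 39), Q(-6, 21)))/(d(1400, 1784) - 4640953) = (-1589918 + (196 - 13*0))/(1784 - 4640953) = (-1589918 + (196 + 0))/(-4639169) = (-1589918 + 196)*(-1/4639169) = -1589722*(-1/4639169) = 1589722/4639169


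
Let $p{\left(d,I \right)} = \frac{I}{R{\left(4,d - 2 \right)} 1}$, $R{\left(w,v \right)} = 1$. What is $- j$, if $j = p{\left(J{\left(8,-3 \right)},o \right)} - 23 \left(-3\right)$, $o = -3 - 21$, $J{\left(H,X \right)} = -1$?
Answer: $-45$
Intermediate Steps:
$o = -24$
$p{\left(d,I \right)} = I$ ($p{\left(d,I \right)} = \frac{I}{1 \cdot 1} = \frac{I}{1} = I 1 = I$)
$j = 45$ ($j = -24 - 23 \left(-3\right) = -24 - -69 = -24 + 69 = 45$)
$- j = \left(-1\right) 45 = -45$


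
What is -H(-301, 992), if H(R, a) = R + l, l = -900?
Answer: 1201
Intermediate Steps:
H(R, a) = -900 + R (H(R, a) = R - 900 = -900 + R)
-H(-301, 992) = -(-900 - 301) = -1*(-1201) = 1201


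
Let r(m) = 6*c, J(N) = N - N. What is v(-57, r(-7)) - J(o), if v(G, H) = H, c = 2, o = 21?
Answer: 12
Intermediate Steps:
J(N) = 0
r(m) = 12 (r(m) = 6*2 = 12)
v(-57, r(-7)) - J(o) = 12 - 1*0 = 12 + 0 = 12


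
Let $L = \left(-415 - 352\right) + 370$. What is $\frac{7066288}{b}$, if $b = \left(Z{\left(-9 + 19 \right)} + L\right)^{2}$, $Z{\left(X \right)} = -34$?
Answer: $\frac{7066288}{185761} \approx 38.04$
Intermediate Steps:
$L = -397$ ($L = -767 + 370 = -397$)
$b = 185761$ ($b = \left(-34 - 397\right)^{2} = \left(-431\right)^{2} = 185761$)
$\frac{7066288}{b} = \frac{7066288}{185761}$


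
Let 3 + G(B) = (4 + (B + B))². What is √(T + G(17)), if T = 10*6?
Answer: √1501 ≈ 38.743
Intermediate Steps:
T = 60
G(B) = -3 + (4 + 2*B)² (G(B) = -3 + (4 + (B + B))² = -3 + (4 + 2*B)²)
√(T + G(17)) = √(60 + (-3 + 4*(2 + 17)²)) = √(60 + (-3 + 4*19²)) = √(60 + (-3 + 4*361)) = √(60 + (-3 + 1444)) = √(60 + 1441) = √1501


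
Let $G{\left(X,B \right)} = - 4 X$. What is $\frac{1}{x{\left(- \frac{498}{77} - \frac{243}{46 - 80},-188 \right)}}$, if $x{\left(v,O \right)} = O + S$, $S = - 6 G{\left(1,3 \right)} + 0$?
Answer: $- \frac{1}{164} \approx -0.0060976$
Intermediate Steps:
$S = 24$ ($S = - 6 \left(\left(-4\right) 1\right) + 0 = \left(-6\right) \left(-4\right) + 0 = 24 + 0 = 24$)
$x{\left(v,O \right)} = 24 + O$ ($x{\left(v,O \right)} = O + 24 = 24 + O$)
$\frac{1}{x{\left(- \frac{498}{77} - \frac{243}{46 - 80},-188 \right)}} = \frac{1}{24 - 188} = \frac{1}{-164} = - \frac{1}{164}$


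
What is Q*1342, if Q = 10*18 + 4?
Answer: 246928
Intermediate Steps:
Q = 184 (Q = 180 + 4 = 184)
Q*1342 = 184*1342 = 246928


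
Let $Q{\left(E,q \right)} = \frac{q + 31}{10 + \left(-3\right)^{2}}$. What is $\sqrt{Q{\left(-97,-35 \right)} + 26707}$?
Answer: $\frac{3 \sqrt{1071239}}{19} \approx 163.42$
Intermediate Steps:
$Q{\left(E,q \right)} = \frac{31}{19} + \frac{q}{19}$ ($Q{\left(E,q \right)} = \frac{31 + q}{10 + 9} = \frac{31 + q}{19} = \left(31 + q\right) \frac{1}{19} = \frac{31}{19} + \frac{q}{19}$)
$\sqrt{Q{\left(-97,-35 \right)} + 26707} = \sqrt{\left(\frac{31}{19} + \frac{1}{19} \left(-35\right)\right) + 26707} = \sqrt{\left(\frac{31}{19} - \frac{35}{19}\right) + 26707} = \sqrt{- \frac{4}{19} + 26707} = \sqrt{\frac{507429}{19}} = \frac{3 \sqrt{1071239}}{19}$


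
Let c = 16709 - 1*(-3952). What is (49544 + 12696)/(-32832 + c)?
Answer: -62240/12171 ≈ -5.1138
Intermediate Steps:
c = 20661 (c = 16709 + 3952 = 20661)
(49544 + 12696)/(-32832 + c) = (49544 + 12696)/(-32832 + 20661) = 62240/(-12171) = 62240*(-1/12171) = -62240/12171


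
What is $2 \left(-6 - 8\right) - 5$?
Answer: $-33$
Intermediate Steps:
$2 \left(-6 - 8\right) - 5 = 2 \left(-14\right) - 5 = -28 - 5 = -33$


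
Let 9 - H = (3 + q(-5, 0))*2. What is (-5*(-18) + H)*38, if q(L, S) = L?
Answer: 3914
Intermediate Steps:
H = 13 (H = 9 - (3 - 5)*2 = 9 - (-2)*2 = 9 - 1*(-4) = 9 + 4 = 13)
(-5*(-18) + H)*38 = (-5*(-18) + 13)*38 = (90 + 13)*38 = 103*38 = 3914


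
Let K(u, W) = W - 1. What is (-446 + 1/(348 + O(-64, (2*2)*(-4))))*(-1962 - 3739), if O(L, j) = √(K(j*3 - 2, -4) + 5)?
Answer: 884835107/348 ≈ 2.5426e+6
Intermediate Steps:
K(u, W) = -1 + W
O(L, j) = 0 (O(L, j) = √((-1 - 4) + 5) = √(-5 + 5) = √0 = 0)
(-446 + 1/(348 + O(-64, (2*2)*(-4))))*(-1962 - 3739) = (-446 + 1/(348 + 0))*(-1962 - 3739) = (-446 + 1/348)*(-5701) = -155207/348*(-5701) = 884835107/348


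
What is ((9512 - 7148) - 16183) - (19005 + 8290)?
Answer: -41114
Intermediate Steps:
((9512 - 7148) - 16183) - (19005 + 8290) = (2364 - 16183) - 1*27295 = -13819 - 27295 = -41114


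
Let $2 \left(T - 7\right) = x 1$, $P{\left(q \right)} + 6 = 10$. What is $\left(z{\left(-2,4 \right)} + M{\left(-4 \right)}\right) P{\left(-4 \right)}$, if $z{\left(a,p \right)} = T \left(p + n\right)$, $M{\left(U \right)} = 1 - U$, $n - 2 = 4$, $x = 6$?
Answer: $420$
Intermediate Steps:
$P{\left(q \right)} = 4$ ($P{\left(q \right)} = -6 + 10 = 4$)
$n = 6$ ($n = 2 + 4 = 6$)
$T = 10$ ($T = 7 + \frac{6 \cdot 1}{2} = 7 + \frac{1}{2} \cdot 6 = 7 + 3 = 10$)
$z{\left(a,p \right)} = 60 + 10 p$ ($z{\left(a,p \right)} = 10 \left(p + 6\right) = 10 \left(6 + p\right) = 60 + 10 p$)
$\left(z{\left(-2,4 \right)} + M{\left(-4 \right)}\right) P{\left(-4 \right)} = \left(\left(60 + 10 \cdot 4\right) + \left(1 - -4\right)\right) 4 = \left(\left(60 + 40\right) + \left(1 + 4\right)\right) 4 = \left(100 + 5\right) 4 = 105 \cdot 4 = 420$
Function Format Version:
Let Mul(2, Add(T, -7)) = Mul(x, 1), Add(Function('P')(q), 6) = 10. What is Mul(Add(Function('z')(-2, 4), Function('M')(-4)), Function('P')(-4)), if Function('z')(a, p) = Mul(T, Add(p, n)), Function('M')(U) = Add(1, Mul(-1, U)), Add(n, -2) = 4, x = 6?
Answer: 420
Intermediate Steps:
Function('P')(q) = 4 (Function('P')(q) = Add(-6, 10) = 4)
n = 6 (n = Add(2, 4) = 6)
T = 10 (T = Add(7, Mul(Rational(1, 2), Mul(6, 1))) = Add(7, Mul(Rational(1, 2), 6)) = Add(7, 3) = 10)
Function('z')(a, p) = Add(60, Mul(10, p)) (Function('z')(a, p) = Mul(10, Add(p, 6)) = Mul(10, Add(6, p)) = Add(60, Mul(10, p)))
Mul(Add(Function('z')(-2, 4), Function('M')(-4)), Function('P')(-4)) = Mul(Add(Add(60, Mul(10, 4)), Add(1, Mul(-1, -4))), 4) = Mul(Add(Add(60, 40), Add(1, 4)), 4) = Mul(Add(100, 5), 4) = Mul(105, 4) = 420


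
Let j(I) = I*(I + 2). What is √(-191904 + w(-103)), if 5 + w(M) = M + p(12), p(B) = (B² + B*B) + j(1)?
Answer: I*√191721 ≈ 437.86*I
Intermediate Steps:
j(I) = I*(2 + I)
p(B) = 3 + 2*B² (p(B) = (B² + B*B) + 1*(2 + 1) = (B² + B²) + 1*3 = 2*B² + 3 = 3 + 2*B²)
w(M) = 286 + M (w(M) = -5 + (M + (3 + 2*12²)) = -5 + (M + (3 + 2*144)) = -5 + (M + (3 + 288)) = -5 + (M + 291) = -5 + (291 + M) = 286 + M)
√(-191904 + w(-103)) = √(-191904 + (286 - 103)) = √(-191904 + 183) = √(-191721) = I*√191721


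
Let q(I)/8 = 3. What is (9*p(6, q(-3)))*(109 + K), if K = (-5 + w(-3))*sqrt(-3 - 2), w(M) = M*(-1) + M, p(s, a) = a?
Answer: 23544 - 1080*I*sqrt(5) ≈ 23544.0 - 2415.0*I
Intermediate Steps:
q(I) = 24 (q(I) = 8*3 = 24)
w(M) = 0 (w(M) = -M + M = 0)
K = -5*I*sqrt(5) (K = (-5 + 0)*sqrt(-3 - 2) = -5*I*sqrt(5) ≈ -11.18*I)
(9*p(6, q(-3)))*(109 + K) = (9*24)*(109 - 5*I*sqrt(5)) = 216*(109 - 5*I*sqrt(5)) = 23544 - 1080*I*sqrt(5)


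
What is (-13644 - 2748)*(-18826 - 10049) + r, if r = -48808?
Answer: 473270192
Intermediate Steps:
(-13644 - 2748)*(-18826 - 10049) + r = (-13644 - 2748)*(-18826 - 10049) - 48808 = -16392*(-28875) - 48808 = 473319000 - 48808 = 473270192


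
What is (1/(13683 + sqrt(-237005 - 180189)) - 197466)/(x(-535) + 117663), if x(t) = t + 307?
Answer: (-197466*sqrt(417194) + 2701927277*I)/(117435*(sqrt(417194) - 13683*I)) ≈ -1.6815 - 2.9104e-11*I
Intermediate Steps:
x(t) = 307 + t
(1/(13683 + sqrt(-237005 - 180189)) - 197466)/(x(-535) + 117663) = (1/(13683 + sqrt(-237005 - 180189)) - 197466)/((307 - 535) + 117663) = (1/(13683 + sqrt(-417194)) - 197466)/(-228 + 117663) = (1/(13683 + I*sqrt(417194)) - 197466)/117435 = (-197466 + 1/(13683 + I*sqrt(417194)))*(1/117435) = -65822/39145 + 1/(117435*(13683 + I*sqrt(417194)))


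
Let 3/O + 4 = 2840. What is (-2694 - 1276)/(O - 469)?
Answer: 11258920/1330081 ≈ 8.4648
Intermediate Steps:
O = 3/2836 (O = 3/(-4 + 2840) = 3/2836 ≈ 0.0010578)
(-2694 - 1276)/(O - 469) = (-2694 - 1276)/(3/2836 - 469) = -3970/(-1330081/2836) = -3970*(-2836/1330081) = 11258920/1330081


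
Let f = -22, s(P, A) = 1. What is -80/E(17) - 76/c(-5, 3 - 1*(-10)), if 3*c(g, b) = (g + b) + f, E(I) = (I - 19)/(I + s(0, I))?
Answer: 5154/7 ≈ 736.29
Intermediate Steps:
E(I) = (-19 + I)/(1 + I) (E(I) = (I - 19)/(I + 1) = (-19 + I)/(1 + I))
c(g, b) = -22/3 + b/3 + g/3 (c(g, b) = ((g + b) - 22)/3 = ((b + g) - 22)/3 = (-22 + b + g)/3 = -22/3 + b/3 + g/3)
-80/E(17) - 76/c(-5, 3 - 1*(-10)) = -80*(1 + 17)/(-19 + 17) - 76/(-22/3 + (3 - 1*(-10))/3 + (⅓)*(-5)) = -80/(-2/18) - 76/(-22/3 + (3 + 10)/3 - 5/3) = -80/((1/18)*(-2)) - 76/(-22/3 + (⅓)*13 - 5/3) = -80/(-⅑) - 76/(-22/3 + 13/3 - 5/3) = -80*(-9) - 76/(-14/3) = 720 - 76*(-3/14) = 720 + 114/7 = 5154/7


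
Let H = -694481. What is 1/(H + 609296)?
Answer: -1/85185 ≈ -1.1739e-5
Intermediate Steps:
1/(H + 609296) = 1/(-694481 + 609296) = 1/(-85185) = -1/85185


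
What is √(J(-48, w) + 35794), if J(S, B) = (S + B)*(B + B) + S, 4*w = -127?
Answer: √652962/4 ≈ 202.02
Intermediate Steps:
w = -127/4 (w = (¼)*(-127) = -127/4 ≈ -31.750)
J(S, B) = S + 2*B*(B + S) (J(S, B) = (B + S)*(2*B) + S = 2*B*(B + S) + S = S + 2*B*(B + S))
√(J(-48, w) + 35794) = √((-48 + 2*(-127/4)² + 2*(-127/4)*(-48)) + 35794) = √((-48 + 2*(16129/16) + 3048) + 35794) = √((-48 + 16129/8 + 3048) + 35794) = √(40129/8 + 35794) = √(326481/8) = √652962/4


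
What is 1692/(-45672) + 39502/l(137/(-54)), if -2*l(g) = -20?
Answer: 75171601/19030 ≈ 3950.2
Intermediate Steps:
l(g) = 10 (l(g) = -½*(-20) = 10)
1692/(-45672) + 39502/l(137/(-54)) = 1692/(-45672) + 39502/10 = 1692*(-1/45672) + 39502*(⅒) = -141/3806 + 19751/5 = 75171601/19030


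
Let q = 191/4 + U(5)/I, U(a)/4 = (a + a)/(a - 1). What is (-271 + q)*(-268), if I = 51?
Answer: 3048701/51 ≈ 59778.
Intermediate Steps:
U(a) = 8*a/(-1 + a) (U(a) = 4*((a + a)/(a - 1)) = 4*((2*a)/(-1 + a)) = 4*(2*a/(-1 + a)) = 8*a/(-1 + a))
q = 9781/204 (q = 191/4 + (8*5/(-1 + 5))/51 = 191*(¼) + (8*5/4)*(1/51) = 191/4 + (8*5*(¼))*(1/51) = 191/4 + 10*(1/51) = 191/4 + 10/51 = 9781/204 ≈ 47.946)
(-271 + q)*(-268) = (-271 + 9781/204)*(-268) = -45503/204*(-268) = 3048701/51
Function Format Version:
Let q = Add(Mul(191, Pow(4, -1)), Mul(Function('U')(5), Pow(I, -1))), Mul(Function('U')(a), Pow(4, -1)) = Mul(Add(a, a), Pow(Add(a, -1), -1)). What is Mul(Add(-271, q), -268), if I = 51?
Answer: Rational(3048701, 51) ≈ 59778.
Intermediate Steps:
Function('U')(a) = Mul(8, a, Pow(Add(-1, a), -1)) (Function('U')(a) = Mul(4, Mul(Add(a, a), Pow(Add(a, -1), -1))) = Mul(4, Mul(Mul(2, a), Pow(Add(-1, a), -1))) = Mul(4, Mul(2, a, Pow(Add(-1, a), -1))) = Mul(8, a, Pow(Add(-1, a), -1)))
q = Rational(9781, 204) (q = Add(Mul(191, Pow(4, -1)), Mul(Mul(8, 5, Pow(Add(-1, 5), -1)), Pow(51, -1))) = Add(Mul(191, Rational(1, 4)), Mul(Mul(8, 5, Pow(4, -1)), Rational(1, 51))) = Add(Rational(191, 4), Mul(Mul(8, 5, Rational(1, 4)), Rational(1, 51))) = Add(Rational(191, 4), Mul(10, Rational(1, 51))) = Add(Rational(191, 4), Rational(10, 51)) = Rational(9781, 204) ≈ 47.946)
Mul(Add(-271, q), -268) = Mul(Add(-271, Rational(9781, 204)), -268) = Mul(Rational(-45503, 204), -268) = Rational(3048701, 51)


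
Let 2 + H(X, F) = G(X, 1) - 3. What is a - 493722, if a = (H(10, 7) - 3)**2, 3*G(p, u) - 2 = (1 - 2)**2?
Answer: -493673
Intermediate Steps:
G(p, u) = 1 (G(p, u) = 2/3 + (1 - 2)**2/3 = 2/3 + (1/3)*(-1)**2 = 2/3 + (1/3)*1 = 2/3 + 1/3 = 1)
H(X, F) = -4 (H(X, F) = -2 + (1 - 3) = -2 - 2 = -4)
a = 49 (a = (-4 - 3)**2 = (-7)**2 = 49)
a - 493722 = 49 - 493722 = -493673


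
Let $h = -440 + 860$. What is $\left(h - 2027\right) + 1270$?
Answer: $-337$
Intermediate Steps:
$h = 420$
$\left(h - 2027\right) + 1270 = \left(420 - 2027\right) + 1270 = -1607 + 1270 = -337$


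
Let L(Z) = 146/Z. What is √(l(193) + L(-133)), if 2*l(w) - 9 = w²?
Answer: 3*√36612107/133 ≈ 136.48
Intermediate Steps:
l(w) = 9/2 + w²/2
√(l(193) + L(-133)) = √((9/2 + (½)*193²) + 146/(-133)) = √((9/2 + (½)*37249) + 146*(-1/133)) = √((9/2 + 37249/2) - 146/133) = √(18629 - 146/133) = √(2477511/133) = 3*√36612107/133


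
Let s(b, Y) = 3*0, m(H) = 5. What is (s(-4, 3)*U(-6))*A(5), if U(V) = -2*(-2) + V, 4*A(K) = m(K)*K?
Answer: 0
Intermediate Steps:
A(K) = 5*K/4 (A(K) = (5*K)/4 = 5*K/4)
s(b, Y) = 0
U(V) = 4 + V
(s(-4, 3)*U(-6))*A(5) = (0*(4 - 6))*((5/4)*5) = (0*(-2))*(25/4) = 0*(25/4) = 0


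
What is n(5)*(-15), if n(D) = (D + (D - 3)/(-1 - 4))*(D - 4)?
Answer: -69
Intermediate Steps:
n(D) = (-4 + D)*(⅗ + 4*D/5) (n(D) = (D + (-3 + D)/(-5))*(-4 + D) = (D + (-3 + D)*(-⅕))*(-4 + D) = (D + (⅗ - D/5))*(-4 + D) = (⅗ + 4*D/5)*(-4 + D) = (-4 + D)*(⅗ + 4*D/5))
n(5)*(-15) = (-12/5 - 13/5*5 + (⅘)*5²)*(-15) = (-12/5 - 13 + (⅘)*25)*(-15) = (-12/5 - 13 + 20)*(-15) = (23/5)*(-15) = -69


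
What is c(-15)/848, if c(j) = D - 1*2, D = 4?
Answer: 1/424 ≈ 0.0023585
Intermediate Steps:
c(j) = 2 (c(j) = 4 - 1*2 = 4 - 2 = 2)
c(-15)/848 = 2/848 = 2*(1/848) = 1/424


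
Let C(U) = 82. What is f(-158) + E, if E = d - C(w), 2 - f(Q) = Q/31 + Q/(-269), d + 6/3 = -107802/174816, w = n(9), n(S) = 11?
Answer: -6325778399/80988368 ≈ -78.107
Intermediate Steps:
w = 11
d = -25413/9712 (d = -2 - 107802/174816 = -2 - 107802*1/174816 = -2 - 5989/9712 = -25413/9712 ≈ -2.6167)
f(Q) = 2 - 238*Q/8339 (f(Q) = 2 - (Q/31 + Q/(-269)) = 2 - (Q*(1/31) + Q*(-1/269)) = 2 - (Q/31 - Q/269) = 2 - 238*Q/8339)
E = -821797/9712 (E = -25413/9712 - 1*82 = -25413/9712 - 82 = -821797/9712 ≈ -84.617)
f(-158) + E = (2 - 238/8339*(-158)) - 821797/9712 = (2 + 37604/8339) - 821797/9712 = 54282/8339 - 821797/9712 = -6325778399/80988368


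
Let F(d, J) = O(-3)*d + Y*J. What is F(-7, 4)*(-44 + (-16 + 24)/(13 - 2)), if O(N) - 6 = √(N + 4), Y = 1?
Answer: 21420/11 ≈ 1947.3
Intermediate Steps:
O(N) = 6 + √(4 + N) (O(N) = 6 + √(N + 4) = 6 + √(4 + N))
F(d, J) = J + 7*d (F(d, J) = (6 + √(4 - 3))*d + 1*J = (6 + √1)*d + J = (6 + 1)*d + J = 7*d + J = J + 7*d)
F(-7, 4)*(-44 + (-16 + 24)/(13 - 2)) = (4 + 7*(-7))*(-44 + (-16 + 24)/(13 - 2)) = (4 - 49)*(-44 + 8/11) = -45*(-44 + 8*(1/11)) = -45*(-44 + 8/11) = -45*(-476/11) = 21420/11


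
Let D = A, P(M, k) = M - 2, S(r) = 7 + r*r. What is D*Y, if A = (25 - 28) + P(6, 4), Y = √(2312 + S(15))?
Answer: 4*√159 ≈ 50.438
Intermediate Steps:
S(r) = 7 + r²
Y = 4*√159 (Y = √(2312 + (7 + 15²)) = √(2312 + (7 + 225)) = √(2312 + 232) = √2544 = 4*√159 ≈ 50.438)
P(M, k) = -2 + M
A = 1 (A = (25 - 28) + (-2 + 6) = -3 + 4 = 1)
D = 1
D*Y = 1*(4*√159) = 4*√159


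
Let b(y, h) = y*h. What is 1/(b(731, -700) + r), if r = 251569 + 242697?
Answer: -1/17434 ≈ -5.7359e-5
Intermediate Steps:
b(y, h) = h*y
r = 494266
1/(b(731, -700) + r) = 1/(-700*731 + 494266) = 1/(-511700 + 494266) = 1/(-17434) = -1/17434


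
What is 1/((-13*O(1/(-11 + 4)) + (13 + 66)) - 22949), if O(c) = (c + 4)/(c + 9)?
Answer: -62/1418291 ≈ -4.3715e-5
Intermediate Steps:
O(c) = (4 + c)/(9 + c)
1/((-13*O(1/(-11 + 4)) + (13 + 66)) - 22949) = 1/((-13*(4 + 1/(-11 + 4))/(9 + 1/(-11 + 4)) + (13 + 66)) - 22949) = 1/((-13*(4 + 1/(-7))/(9 + 1/(-7)) + 79) - 22949) = 1/((-13*(4 - ⅐)/(9 - ⅐) + 79) - 22949) = 1/((-13*27/(62/7*7) + 79) - 22949) = 1/((-91*27/(62*7) + 79) - 22949) = 1/((-13*27/62 + 79) - 22949) = 1/((-351/62 + 79) - 22949) = 1/(4547/62 - 22949) = 1/(-1418291/62) = -62/1418291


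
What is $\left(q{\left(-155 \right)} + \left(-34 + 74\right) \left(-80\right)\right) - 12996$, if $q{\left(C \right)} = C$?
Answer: $-16351$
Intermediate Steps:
$\left(q{\left(-155 \right)} + \left(-34 + 74\right) \left(-80\right)\right) - 12996 = \left(-155 + \left(-34 + 74\right) \left(-80\right)\right) - 12996 = \left(-155 + 40 \left(-80\right)\right) - 12996 = \left(-155 - 3200\right) - 12996 = -3355 - 12996 = -16351$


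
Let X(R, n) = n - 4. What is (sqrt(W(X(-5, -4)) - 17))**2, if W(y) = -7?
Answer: -24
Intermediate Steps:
X(R, n) = -4 + n
(sqrt(W(X(-5, -4)) - 17))**2 = (sqrt(-7 - 17))**2 = (sqrt(-24))**2 = (2*I*sqrt(6))**2 = -24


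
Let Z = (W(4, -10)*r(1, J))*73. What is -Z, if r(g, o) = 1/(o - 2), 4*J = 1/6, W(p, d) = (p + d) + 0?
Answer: -10512/47 ≈ -223.66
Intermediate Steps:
W(p, d) = d + p (W(p, d) = (d + p) + 0 = d + p)
J = 1/24 (J = (¼)/6 = (¼)*(⅙) = 1/24 ≈ 0.041667)
r(g, o) = 1/(-2 + o)
Z = 10512/47 (Z = ((-10 + 4)/(-2 + 1/24))*73 = -6/(-47/24)*73 = -6*(-24/47)*73 = (144/47)*73 = 10512/47 ≈ 223.66)
-Z = -1*10512/47 = -10512/47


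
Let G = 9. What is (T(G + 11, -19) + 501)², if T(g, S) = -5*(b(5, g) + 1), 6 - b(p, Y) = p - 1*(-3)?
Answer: 256036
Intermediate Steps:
b(p, Y) = 3 - p (b(p, Y) = 6 - (p - 1*(-3)) = 6 - (p + 3) = 6 - (3 + p) = 6 + (-3 - p) = 3 - p)
T(g, S) = 5 (T(g, S) = -5*((3 - 1*5) + 1) = -5*((3 - 5) + 1) = -5*(-2 + 1) = -5*(-1) = 5)
(T(G + 11, -19) + 501)² = (5 + 501)² = 506² = 256036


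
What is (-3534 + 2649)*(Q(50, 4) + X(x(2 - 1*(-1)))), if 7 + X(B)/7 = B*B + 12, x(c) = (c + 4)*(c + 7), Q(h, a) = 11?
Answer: -30396210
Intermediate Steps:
x(c) = (4 + c)*(7 + c)
X(B) = 35 + 7*B² (X(B) = -49 + 7*(B*B + 12) = -49 + 7*(B² + 12) = -49 + 7*(12 + B²) = -49 + (84 + 7*B²) = 35 + 7*B²)
(-3534 + 2649)*(Q(50, 4) + X(x(2 - 1*(-1)))) = (-3534 + 2649)*(11 + (35 + 7*(28 + (2 - 1*(-1))² + 11*(2 - 1*(-1)))²)) = -885*(11 + (35 + 7*(28 + (2 + 1)² + 11*(2 + 1))²)) = -885*(11 + (35 + 7*(28 + 3² + 11*3)²)) = -885*(11 + (35 + 7*(28 + 9 + 33)²)) = -885*(11 + (35 + 7*70²)) = -885*(11 + (35 + 7*4900)) = -885*(11 + (35 + 34300)) = -885*(11 + 34335) = -885*34346 = -30396210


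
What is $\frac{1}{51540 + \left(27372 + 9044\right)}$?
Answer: $\frac{1}{87956} \approx 1.1369 \cdot 10^{-5}$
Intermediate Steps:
$\frac{1}{51540 + \left(27372 + 9044\right)} = \frac{1}{51540 + 36416} = \frac{1}{87956}$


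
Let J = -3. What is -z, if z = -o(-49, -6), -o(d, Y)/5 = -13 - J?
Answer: 50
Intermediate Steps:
o(d, Y) = 50 (o(d, Y) = -5*(-13 - 1*(-3)) = -5*(-13 + 3) = -5*(-10) = 50)
z = -50 (z = -1*50 = -50)
-z = -1*(-50) = 50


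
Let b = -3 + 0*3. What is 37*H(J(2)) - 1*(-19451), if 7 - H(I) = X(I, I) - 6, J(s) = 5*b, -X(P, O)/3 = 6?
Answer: 20598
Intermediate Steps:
b = -3 (b = -3 + 0 = -3)
X(P, O) = -18 (X(P, O) = -3*6 = -18)
J(s) = -15 (J(s) = 5*(-3) = -15)
H(I) = 31 (H(I) = 7 - (-18 - 6) = 7 - 1*(-24) = 7 + 24 = 31)
37*H(J(2)) - 1*(-19451) = 37*31 - 1*(-19451) = 1147 + 19451 = 20598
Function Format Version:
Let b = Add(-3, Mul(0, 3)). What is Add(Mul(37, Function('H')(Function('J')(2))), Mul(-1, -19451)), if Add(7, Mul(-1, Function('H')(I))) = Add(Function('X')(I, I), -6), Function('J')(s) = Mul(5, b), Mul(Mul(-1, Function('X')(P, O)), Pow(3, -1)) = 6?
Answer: 20598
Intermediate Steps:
b = -3 (b = Add(-3, 0) = -3)
Function('X')(P, O) = -18 (Function('X')(P, O) = Mul(-3, 6) = -18)
Function('J')(s) = -15 (Function('J')(s) = Mul(5, -3) = -15)
Function('H')(I) = 31 (Function('H')(I) = Add(7, Mul(-1, Add(-18, -6))) = Add(7, Mul(-1, -24)) = Add(7, 24) = 31)
Add(Mul(37, Function('H')(Function('J')(2))), Mul(-1, -19451)) = Add(Mul(37, 31), Mul(-1, -19451)) = Add(1147, 19451) = 20598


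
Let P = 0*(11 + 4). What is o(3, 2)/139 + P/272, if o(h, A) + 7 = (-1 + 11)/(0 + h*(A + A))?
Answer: -37/834 ≈ -0.044365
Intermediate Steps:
P = 0 (P = 0*15 = 0)
o(h, A) = -7 + 5/(A*h) (o(h, A) = -7 + (-1 + 11)/(0 + h*(A + A)) = -7 + 10/(0 + h*(2*A)) = -7 + 10/(0 + 2*A*h) = -7 + 10/((2*A*h)) = -7 + 10*(1/(2*A*h)) = -7 + 5/(A*h))
o(3, 2)/139 + P/272 = (-7 + 5/(2*3))/139 + 0/272 = (-7 + 5*(½)*(⅓))*(1/139) + 0*(1/272) = (-7 + ⅚)*(1/139) + 0 = -37/6*1/139 + 0 = -37/834 + 0 = -37/834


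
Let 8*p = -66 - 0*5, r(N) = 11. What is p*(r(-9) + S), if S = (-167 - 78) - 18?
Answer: 2079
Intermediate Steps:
p = -33/4 (p = (-66 - 0*5)/8 = (-66 - 1*0)/8 = (-66 + 0)/8 = (⅛)*(-66) = -33/4 ≈ -8.2500)
S = -263 (S = -245 - 18 = -263)
p*(r(-9) + S) = -33*(11 - 263)/4 = -33/4*(-252) = 2079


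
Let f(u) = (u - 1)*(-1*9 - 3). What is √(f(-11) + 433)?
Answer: √577 ≈ 24.021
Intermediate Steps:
f(u) = 12 - 12*u (f(u) = (-1 + u)*(-9 - 3) = (-1 + u)*(-12) = 12 - 12*u)
√(f(-11) + 433) = √((12 - 12*(-11)) + 433) = √((12 + 132) + 433) = √(144 + 433) = √577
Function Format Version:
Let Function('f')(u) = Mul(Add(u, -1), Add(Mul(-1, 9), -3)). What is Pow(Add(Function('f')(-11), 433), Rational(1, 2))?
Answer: Pow(577, Rational(1, 2)) ≈ 24.021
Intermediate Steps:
Function('f')(u) = Add(12, Mul(-12, u)) (Function('f')(u) = Mul(Add(-1, u), Add(-9, -3)) = Mul(Add(-1, u), -12) = Add(12, Mul(-12, u)))
Pow(Add(Function('f')(-11), 433), Rational(1, 2)) = Pow(Add(Add(12, Mul(-12, -11)), 433), Rational(1, 2)) = Pow(Add(Add(12, 132), 433), Rational(1, 2)) = Pow(Add(144, 433), Rational(1, 2)) = Pow(577, Rational(1, 2))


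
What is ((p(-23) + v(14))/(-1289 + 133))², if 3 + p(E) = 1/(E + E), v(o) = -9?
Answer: 305809/2827686976 ≈ 0.00010815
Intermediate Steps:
p(E) = -3 + 1/(2*E) (p(E) = -3 + 1/(E + E) = -3 + 1/(2*E))
((p(-23) + v(14))/(-1289 + 133))² = (((-3 + (½)/(-23)) - 9)/(-1289 + 133))² = (((-3 + (½)*(-1/23)) - 9)/(-1156))² = (((-3 - 1/46) - 9)*(-1/1156))² = ((-139/46 - 9)*(-1/1156))² = (-553/46*(-1/1156))² = (553/53176)² = 305809/2827686976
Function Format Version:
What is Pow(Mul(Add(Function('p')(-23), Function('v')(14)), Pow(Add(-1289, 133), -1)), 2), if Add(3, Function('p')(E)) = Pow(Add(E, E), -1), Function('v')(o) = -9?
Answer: Rational(305809, 2827686976) ≈ 0.00010815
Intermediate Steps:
Function('p')(E) = Add(-3, Mul(Rational(1, 2), Pow(E, -1))) (Function('p')(E) = Add(-3, Pow(Add(E, E), -1)) = Add(-3, Pow(Mul(2, E), -1)) = Add(-3, Mul(Rational(1, 2), Pow(E, -1))))
Pow(Mul(Add(Function('p')(-23), Function('v')(14)), Pow(Add(-1289, 133), -1)), 2) = Pow(Mul(Add(Add(-3, Mul(Rational(1, 2), Pow(-23, -1))), -9), Pow(Add(-1289, 133), -1)), 2) = Pow(Mul(Add(Add(-3, Mul(Rational(1, 2), Rational(-1, 23))), -9), Pow(-1156, -1)), 2) = Pow(Mul(Add(Add(-3, Rational(-1, 46)), -9), Rational(-1, 1156)), 2) = Pow(Mul(Add(Rational(-139, 46), -9), Rational(-1, 1156)), 2) = Pow(Mul(Rational(-553, 46), Rational(-1, 1156)), 2) = Pow(Rational(553, 53176), 2) = Rational(305809, 2827686976)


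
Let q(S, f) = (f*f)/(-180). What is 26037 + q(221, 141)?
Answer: 518531/20 ≈ 25927.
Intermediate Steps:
q(S, f) = -f**2/180 (q(S, f) = f**2*(-1/180) = -f**2/180)
26037 + q(221, 141) = 26037 - 1/180*141**2 = 26037 - 1/180*19881 = 26037 - 2209/20 = 518531/20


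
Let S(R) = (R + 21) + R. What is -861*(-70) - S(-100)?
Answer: 60449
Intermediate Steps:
S(R) = 21 + 2*R (S(R) = (21 + R) + R = 21 + 2*R)
-861*(-70) - S(-100) = -861*(-70) - (21 + 2*(-100)) = 60270 - (21 - 200) = 60270 - 1*(-179) = 60270 + 179 = 60449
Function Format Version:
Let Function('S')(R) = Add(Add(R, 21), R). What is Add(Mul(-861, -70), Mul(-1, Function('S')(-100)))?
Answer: 60449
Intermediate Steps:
Function('S')(R) = Add(21, Mul(2, R)) (Function('S')(R) = Add(Add(21, R), R) = Add(21, Mul(2, R)))
Add(Mul(-861, -70), Mul(-1, Function('S')(-100))) = Add(Mul(-861, -70), Mul(-1, Add(21, Mul(2, -100)))) = Add(60270, Mul(-1, Add(21, -200))) = Add(60270, Mul(-1, -179)) = Add(60270, 179) = 60449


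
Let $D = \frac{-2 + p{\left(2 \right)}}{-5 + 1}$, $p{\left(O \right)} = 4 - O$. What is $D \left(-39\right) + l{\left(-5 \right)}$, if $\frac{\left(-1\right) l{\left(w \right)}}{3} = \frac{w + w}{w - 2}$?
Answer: $- \frac{30}{7} \approx -4.2857$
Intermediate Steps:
$l{\left(w \right)} = - \frac{6 w}{-2 + w}$ ($l{\left(w \right)} = - 3 \frac{w + w}{w - 2} = - 3 \frac{2 w}{-2 + w} = - \frac{6 w}{-2 + w}$)
$D = 0$ ($D = \frac{-2 + \left(4 - 2\right)}{-5 + 1} = \frac{-2 + \left(4 - 2\right)}{-4} = \left(-2 + 2\right) \left(- \frac{1}{4}\right) = 0 \left(- \frac{1}{4}\right) = 0$)
$D \left(-39\right) + l{\left(-5 \right)} = 0 \left(-39\right) - - \frac{30}{-2 - 5} = 0 - - \frac{30}{-7} = 0 - \left(-30\right) \left(- \frac{1}{7}\right) = 0 - \frac{30}{7} = - \frac{30}{7}$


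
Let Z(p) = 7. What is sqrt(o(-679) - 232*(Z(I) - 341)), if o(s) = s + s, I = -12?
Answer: sqrt(76130) ≈ 275.92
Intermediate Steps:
o(s) = 2*s
sqrt(o(-679) - 232*(Z(I) - 341)) = sqrt(2*(-679) - 232*(7 - 341)) = sqrt(-1358 - 232*(-334)) = sqrt(-1358 + 77488) = sqrt(76130)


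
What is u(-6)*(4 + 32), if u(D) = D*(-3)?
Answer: 648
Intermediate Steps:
u(D) = -3*D
u(-6)*(4 + 32) = (-3*(-6))*(4 + 32) = 18*36 = 648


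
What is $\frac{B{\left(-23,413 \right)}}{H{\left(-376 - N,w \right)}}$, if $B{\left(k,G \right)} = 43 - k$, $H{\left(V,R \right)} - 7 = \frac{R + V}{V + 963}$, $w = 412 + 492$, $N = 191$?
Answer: $\frac{26136}{3109} \approx 8.4066$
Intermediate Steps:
$w = 904$
$H{\left(V,R \right)} = 7 + \frac{R + V}{963 + V}$ ($H{\left(V,R \right)} = 7 + \frac{R + V}{V + 963} = 7 + \frac{R + V}{963 + V}$)
$\frac{B{\left(-23,413 \right)}}{H{\left(-376 - N,w \right)}} = \frac{43 - -23}{\frac{1}{963 - 567} \left(6741 + 904 + 8 \left(-376 - 191\right)\right)} = \frac{43 + 23}{\frac{1}{963 - 567} \left(6741 + 904 + 8 \left(-376 - 191\right)\right)} = \frac{66}{\frac{1}{963 - 567} \left(6741 + 904 + 8 \left(-567\right)\right)} = \frac{66}{\frac{1}{396} \left(6741 + 904 - 4536\right)} = \frac{66}{\frac{1}{396} \cdot 3109} = \frac{66}{\frac{3109}{396}} = 66 \cdot \frac{396}{3109} = \frac{26136}{3109}$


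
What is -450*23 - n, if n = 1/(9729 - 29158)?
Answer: -201090149/19429 ≈ -10350.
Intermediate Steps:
n = -1/19429 (n = 1/(-19429) = -1/19429 ≈ -5.1469e-5)
-450*23 - n = -450*23 - 1*(-1/19429) = -10350 + 1/19429 = -201090149/19429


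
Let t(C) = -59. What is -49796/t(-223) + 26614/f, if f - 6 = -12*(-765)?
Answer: 3889799/4593 ≈ 846.90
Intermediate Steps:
f = 9186 (f = 6 - 12*(-765) = 6 + 9180 = 9186)
-49796/t(-223) + 26614/f = -49796/(-59) + 26614/9186 = -49796*(-1/59) + 26614*(1/9186) = 844 + 13307/4593 = 3889799/4593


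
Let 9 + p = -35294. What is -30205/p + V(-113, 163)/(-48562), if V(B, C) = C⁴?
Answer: -24919336083373/1714384286 ≈ -14535.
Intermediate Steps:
p = -35303 (p = -9 - 35294 = -35303)
-30205/p + V(-113, 163)/(-48562) = -30205/(-35303) + 163⁴/(-48562) = -30205*(-1/35303) + 705911761*(-1/48562) = 30205/35303 - 705911761/48562 = -24919336083373/1714384286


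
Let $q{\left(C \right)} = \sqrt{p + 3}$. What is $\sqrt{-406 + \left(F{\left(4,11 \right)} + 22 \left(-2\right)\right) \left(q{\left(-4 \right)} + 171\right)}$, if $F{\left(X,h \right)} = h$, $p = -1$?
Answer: $\sqrt{-6049 - 33 \sqrt{2}} \approx 78.075 i$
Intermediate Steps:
$q{\left(C \right)} = \sqrt{2}$ ($q{\left(C \right)} = \sqrt{-1 + 3} = \sqrt{2}$)
$\sqrt{-406 + \left(F{\left(4,11 \right)} + 22 \left(-2\right)\right) \left(q{\left(-4 \right)} + 171\right)} = \sqrt{-406 + \left(11 + 22 \left(-2\right)\right) \left(\sqrt{2} + 171\right)} = \sqrt{-406 + \left(11 - 44\right) \left(171 + \sqrt{2}\right)} = \sqrt{-406 - 33 \left(171 + \sqrt{2}\right)} = \sqrt{-406 - \left(5643 + 33 \sqrt{2}\right)} = \sqrt{-6049 - 33 \sqrt{2}}$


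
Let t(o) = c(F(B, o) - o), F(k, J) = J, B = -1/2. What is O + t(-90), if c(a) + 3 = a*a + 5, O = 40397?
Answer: 40399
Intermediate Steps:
B = -½ (B = -1*½ = -½ ≈ -0.50000)
c(a) = 2 + a² (c(a) = -3 + (a*a + 5) = -3 + (a² + 5) = -3 + (5 + a²) = 2 + a²)
t(o) = 2 (t(o) = 2 + (o - o)² = 2 + 0² = 2 + 0 = 2)
O + t(-90) = 40397 + 2 = 40399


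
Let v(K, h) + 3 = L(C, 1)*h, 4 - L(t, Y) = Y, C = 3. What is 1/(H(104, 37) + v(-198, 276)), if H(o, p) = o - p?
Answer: 1/892 ≈ 0.0011211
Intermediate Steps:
L(t, Y) = 4 - Y
v(K, h) = -3 + 3*h (v(K, h) = -3 + (4 - 1*1)*h = -3 + (4 - 1)*h = -3 + 3*h)
1/(H(104, 37) + v(-198, 276)) = 1/((104 - 1*37) + (-3 + 3*276)) = 1/((104 - 37) + (-3 + 828)) = 1/(67 + 825) = 1/892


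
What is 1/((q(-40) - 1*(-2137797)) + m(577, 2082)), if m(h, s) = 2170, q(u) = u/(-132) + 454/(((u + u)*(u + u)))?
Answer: 105600/225980554691 ≈ 4.6730e-7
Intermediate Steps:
q(u) = -u/132 + 227/(2*u**2) (q(u) = u*(-1/132) + 454/(((2*u)*(2*u))) = -u/132 + 454/((4*u**2)) = -u/132 + 454*(1/(4*u**2)) = -u/132 + 227/(2*u**2))
1/((q(-40) - 1*(-2137797)) + m(577, 2082)) = 1/(((1/132)*(14982 - 1*(-40)**3)/(-40)**2 - 1*(-2137797)) + 2170) = 1/(((1/132)*(1/1600)*(14982 - 1*(-64000)) + 2137797) + 2170) = 1/(((1/132)*(1/1600)*(14982 + 64000) + 2137797) + 2170) = 1/(((1/132)*(1/1600)*78982 + 2137797) + 2170) = 1/((39491/105600 + 2137797) + 2170) = 1/(225751402691/105600 + 2170) = 1/(225980554691/105600) = 105600/225980554691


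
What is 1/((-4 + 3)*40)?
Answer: -1/40 ≈ -0.025000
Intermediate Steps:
1/((-4 + 3)*40) = 1/(-1*40) = 1/(-40) = -1/40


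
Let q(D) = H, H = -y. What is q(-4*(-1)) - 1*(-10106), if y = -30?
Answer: 10136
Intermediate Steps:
H = 30 (H = -1*(-30) = 30)
q(D) = 30
q(-4*(-1)) - 1*(-10106) = 30 - 1*(-10106) = 30 + 10106 = 10136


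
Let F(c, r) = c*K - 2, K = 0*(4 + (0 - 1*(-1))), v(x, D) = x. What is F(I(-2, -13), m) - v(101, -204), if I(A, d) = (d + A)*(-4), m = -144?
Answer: -103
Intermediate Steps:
K = 0 (K = 0*(4 + (0 + 1)) = 0*(4 + 1) = 0*5 = 0)
I(A, d) = -4*A - 4*d (I(A, d) = (A + d)*(-4) = -4*A - 4*d)
F(c, r) = -2 (F(c, r) = c*0 - 2 = 0 - 2 = -2)
F(I(-2, -13), m) - v(101, -204) = -2 - 1*101 = -2 - 101 = -103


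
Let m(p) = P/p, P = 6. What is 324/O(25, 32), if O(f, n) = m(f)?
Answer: 1350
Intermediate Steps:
m(p) = 6/p
O(f, n) = 6/f
324/O(25, 32) = 324/((6/25)) = 324/((6*(1/25))) = 324/(6/25) = 324*(25/6) = 1350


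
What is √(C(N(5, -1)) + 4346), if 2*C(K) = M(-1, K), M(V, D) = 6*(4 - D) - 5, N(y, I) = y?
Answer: √17362/2 ≈ 65.882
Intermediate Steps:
M(V, D) = 19 - 6*D (M(V, D) = (24 - 6*D) - 5 = 19 - 6*D)
C(K) = 19/2 - 3*K (C(K) = (19 - 6*K)/2 = 19/2 - 3*K)
√(C(N(5, -1)) + 4346) = √((19/2 - 3*5) + 4346) = √((19/2 - 15) + 4346) = √(-11/2 + 4346) = √(8681/2) = √17362/2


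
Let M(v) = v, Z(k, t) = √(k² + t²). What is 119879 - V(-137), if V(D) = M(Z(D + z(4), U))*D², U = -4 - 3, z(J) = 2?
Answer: 119879 - 18769*√18274 ≈ -2.4173e+6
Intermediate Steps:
U = -7
V(D) = D²*√(49 + (2 + D)²) (V(D) = √((D + 2)² + (-7)²)*D² = √((2 + D)² + 49)*D² = √(49 + (2 + D)²)*D² = D²*√(49 + (2 + D)²))
119879 - V(-137) = 119879 - (-137)²*√(49 + (2 - 137)²) = 119879 - 18769*√(49 + (-135)²) = 119879 - 18769*√(49 + 18225) = 119879 - 18769*√18274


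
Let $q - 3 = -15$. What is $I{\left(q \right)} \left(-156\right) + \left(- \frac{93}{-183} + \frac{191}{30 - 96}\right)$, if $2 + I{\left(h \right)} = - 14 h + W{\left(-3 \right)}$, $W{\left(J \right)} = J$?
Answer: $- \frac{102382733}{4026} \approx -25430.0$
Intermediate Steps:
$q = -12$ ($q = 3 - 15 = -12$)
$I{\left(h \right)} = -5 - 14 h$ ($I{\left(h \right)} = -2 - \left(3 + 14 h\right) = -5 - 14 h$)
$I{\left(q \right)} \left(-156\right) + \left(- \frac{93}{-183} + \frac{191}{30 - 96}\right) = \left(-5 - -168\right) \left(-156\right) + \left(- \frac{93}{-183} + \frac{191}{30 - 96}\right) = \left(-5 + 168\right) \left(-156\right) + \left(\left(-93\right) \left(- \frac{1}{183}\right) + \frac{191}{-66}\right) = 163 \left(-156\right) + \left(\frac{31}{61} + 191 \left(- \frac{1}{66}\right)\right) = -25428 + \left(\frac{31}{61} - \frac{191}{66}\right) = -25428 - \frac{9605}{4026} = - \frac{102382733}{4026}$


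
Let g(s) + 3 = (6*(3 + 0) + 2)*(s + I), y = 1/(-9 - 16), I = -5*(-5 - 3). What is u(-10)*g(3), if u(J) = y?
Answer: -857/25 ≈ -34.280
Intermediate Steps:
I = 40 (I = -5*(-8) = 40)
y = -1/25 (y = 1/(-25) = -1/25 ≈ -0.040000)
u(J) = -1/25
g(s) = 797 + 20*s (g(s) = -3 + (6*(3 + 0) + 2)*(s + 40) = -3 + (6*3 + 2)*(40 + s) = -3 + (18 + 2)*(40 + s) = -3 + 20*(40 + s) = -3 + (800 + 20*s) = 797 + 20*s)
u(-10)*g(3) = -(797 + 20*3)/25 = -(797 + 60)/25 = -1/25*857 = -857/25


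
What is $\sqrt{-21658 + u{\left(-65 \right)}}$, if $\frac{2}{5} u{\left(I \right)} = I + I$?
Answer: $i \sqrt{21983} \approx 148.27 i$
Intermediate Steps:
$u{\left(I \right)} = 5 I$ ($u{\left(I \right)} = \frac{5 \left(I + I\right)}{2} = \frac{5 \cdot 2 I}{2} = 5 I$)
$\sqrt{-21658 + u{\left(-65 \right)}} = \sqrt{-21658 + 5 \left(-65\right)} = \sqrt{-21658 - 325} = \sqrt{-21983} = i \sqrt{21983}$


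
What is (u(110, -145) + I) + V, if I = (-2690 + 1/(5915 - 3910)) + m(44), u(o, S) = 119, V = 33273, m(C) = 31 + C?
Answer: 61707886/2005 ≈ 30777.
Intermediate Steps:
I = -5243074/2005 (I = (-2690 + 1/(5915 - 3910)) + (31 + 44) = (-2690 + 1/2005) + 75 = -5393449/2005 + 75 = -5243074/2005 ≈ -2615.0)
(u(110, -145) + I) + V = (119 - 5243074/2005) + 33273 = -5004479/2005 + 33273 = 61707886/2005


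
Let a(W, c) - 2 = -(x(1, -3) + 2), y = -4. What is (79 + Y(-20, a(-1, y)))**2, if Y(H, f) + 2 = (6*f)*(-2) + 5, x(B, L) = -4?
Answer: 1156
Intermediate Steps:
a(W, c) = 4 (a(W, c) = 2 - (-4 + 2) = 2 - 1*(-2) = 2 + 2 = 4)
Y(H, f) = 3 - 12*f (Y(H, f) = -2 + ((6*f)*(-2) + 5) = -2 + (-12*f + 5) = -2 + (5 - 12*f) = 3 - 12*f)
(79 + Y(-20, a(-1, y)))**2 = (79 + (3 - 12*4))**2 = (79 + (3 - 48))**2 = (79 - 45)**2 = 34**2 = 1156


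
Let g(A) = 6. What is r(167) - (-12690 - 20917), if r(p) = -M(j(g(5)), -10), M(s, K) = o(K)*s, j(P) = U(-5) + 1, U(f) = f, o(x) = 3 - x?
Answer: 33659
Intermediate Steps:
j(P) = -4 (j(P) = -5 + 1 = -4)
M(s, K) = s*(3 - K) (M(s, K) = (3 - K)*s = s*(3 - K))
r(p) = 52 (r(p) = -(-4)*(3 - 1*(-10)) = -(-4)*(3 + 10) = -(-4)*13 = -1*(-52) = 52)
r(167) - (-12690 - 20917) = 52 - (-12690 - 20917) = 52 - 1*(-33607) = 52 + 33607 = 33659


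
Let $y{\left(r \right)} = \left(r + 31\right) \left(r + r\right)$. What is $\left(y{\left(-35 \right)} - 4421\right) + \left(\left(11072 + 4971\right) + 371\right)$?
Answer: $12273$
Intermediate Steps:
$y{\left(r \right)} = 2 r \left(31 + r\right)$ ($y{\left(r \right)} = \left(31 + r\right) 2 r = 2 r \left(31 + r\right)$)
$\left(y{\left(-35 \right)} - 4421\right) + \left(\left(11072 + 4971\right) + 371\right) = \left(2 \left(-35\right) \left(31 - 35\right) - 4421\right) + \left(\left(11072 + 4971\right) + 371\right) = \left(2 \left(-35\right) \left(-4\right) - 4421\right) + \left(16043 + 371\right) = \left(280 - 4421\right) + 16414 = -4141 + 16414 = 12273$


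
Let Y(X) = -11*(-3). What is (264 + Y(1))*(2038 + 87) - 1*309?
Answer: 630816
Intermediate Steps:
Y(X) = 33
(264 + Y(1))*(2038 + 87) - 1*309 = (264 + 33)*(2038 + 87) - 1*309 = 297*2125 - 309 = 631125 - 309 = 630816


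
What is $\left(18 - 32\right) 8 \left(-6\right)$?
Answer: $672$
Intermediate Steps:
$\left(18 - 32\right) 8 \left(-6\right) = \left(-14\right) \left(-48\right) = 672$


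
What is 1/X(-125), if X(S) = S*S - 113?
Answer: 1/15512 ≈ 6.4466e-5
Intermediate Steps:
X(S) = -113 + S² (X(S) = S² - 113 = -113 + S²)
1/X(-125) = 1/(-113 + (-125)²) = 1/(-113 + 15625) = 1/15512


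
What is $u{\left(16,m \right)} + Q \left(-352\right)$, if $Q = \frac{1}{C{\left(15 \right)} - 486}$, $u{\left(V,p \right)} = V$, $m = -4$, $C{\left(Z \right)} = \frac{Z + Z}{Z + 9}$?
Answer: $\frac{32432}{1939} \approx 16.726$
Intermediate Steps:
$C{\left(Z \right)} = \frac{2 Z}{9 + Z}$
$Q = - \frac{4}{1939}$ ($Q = \frac{1}{2 \cdot 15 \frac{1}{9 + 15} - 486} = \frac{1}{2 \cdot 15 \cdot \frac{1}{24} - 486} = \frac{1}{\frac{5}{4} - 486} = \frac{1}{- \frac{1939}{4}} = - \frac{4}{1939} \approx -0.0020629$)
$u{\left(16,m \right)} + Q \left(-352\right) = 16 - - \frac{1408}{1939} = 16 + \frac{1408}{1939} = \frac{32432}{1939}$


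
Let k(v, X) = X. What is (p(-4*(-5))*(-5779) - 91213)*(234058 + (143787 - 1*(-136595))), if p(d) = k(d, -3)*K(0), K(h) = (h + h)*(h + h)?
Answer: -46923615720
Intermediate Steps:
K(h) = 4*h² (K(h) = (2*h)*(2*h) = 4*h²)
p(d) = 0 (p(d) = -12*0² = -12*0 = -3*0 = 0)
(p(-4*(-5))*(-5779) - 91213)*(234058 + (143787 - 1*(-136595))) = (0*(-5779) - 91213)*(234058 + (143787 - 1*(-136595))) = (0 - 91213)*(234058 + (143787 + 136595)) = -91213*(234058 + 280382) = -91213*514440 = -46923615720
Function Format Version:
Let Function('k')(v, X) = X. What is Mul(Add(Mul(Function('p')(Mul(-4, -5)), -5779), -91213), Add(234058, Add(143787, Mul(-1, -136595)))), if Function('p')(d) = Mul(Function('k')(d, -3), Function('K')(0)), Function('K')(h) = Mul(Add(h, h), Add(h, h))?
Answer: -46923615720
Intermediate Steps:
Function('K')(h) = Mul(4, Pow(h, 2)) (Function('K')(h) = Mul(Mul(2, h), Mul(2, h)) = Mul(4, Pow(h, 2)))
Function('p')(d) = 0 (Function('p')(d) = Mul(-3, Mul(4, Pow(0, 2))) = Mul(-3, Mul(4, 0)) = Mul(-3, 0) = 0)
Mul(Add(Mul(Function('p')(Mul(-4, -5)), -5779), -91213), Add(234058, Add(143787, Mul(-1, -136595)))) = Mul(Add(Mul(0, -5779), -91213), Add(234058, Add(143787, Mul(-1, -136595)))) = Mul(Add(0, -91213), Add(234058, Add(143787, 136595))) = Mul(-91213, Add(234058, 280382)) = Mul(-91213, 514440) = -46923615720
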